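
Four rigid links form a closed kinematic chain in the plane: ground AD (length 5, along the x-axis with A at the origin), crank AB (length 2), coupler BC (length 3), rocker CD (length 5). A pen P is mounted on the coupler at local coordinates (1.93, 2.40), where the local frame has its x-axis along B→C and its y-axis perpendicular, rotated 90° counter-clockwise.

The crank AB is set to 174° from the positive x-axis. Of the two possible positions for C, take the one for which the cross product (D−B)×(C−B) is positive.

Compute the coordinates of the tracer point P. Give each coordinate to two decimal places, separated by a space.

-1.87 3.29

A=(0,0), D=(5.00,0)
B = A + 2.00·(cos174°, sin174°) = (-1.9890, 0.2091)
|BD| = 6.9922
circle(B,3.00) ∩ circle(D,5.00): a=2.3519, h=1.8623
  candidates: C₊=(0.4175,2.0003) cross=13.022; C₋=(0.3062,-1.7228) cross=-13.022
  mode + wants cross > 0 → take C=(0.4175,2.0003) (cross=13.022)
ex = (C−B)/|BC| = (0.8022,0.5971); ey = (-0.5971,0.8022)
P = B + 1.93·ex + 2.40·ey = (-1.8738,3.2867)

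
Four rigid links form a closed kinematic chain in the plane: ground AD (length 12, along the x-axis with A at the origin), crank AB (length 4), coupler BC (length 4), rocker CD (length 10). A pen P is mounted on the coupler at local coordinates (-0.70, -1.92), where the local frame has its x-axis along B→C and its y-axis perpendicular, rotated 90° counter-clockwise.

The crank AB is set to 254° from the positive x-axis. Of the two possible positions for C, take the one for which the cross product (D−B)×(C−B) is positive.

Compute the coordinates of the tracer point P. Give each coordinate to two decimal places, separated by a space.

-0.52 -5.80

A=(0,0), D=(12.00,0)
B = A + 4.00·(cos254°, sin254°) = (-1.1025, -3.8450)
|BD| = 13.6551
circle(B,4.00) ∩ circle(D,10.00): a=3.7518, h=1.3872
  candidates: C₊=(2.1068,-1.4576) cross=18.942; C₋=(2.8880,-4.1197) cross=-18.942
  mode + wants cross > 0 → take C=(2.1068,-1.4576) (cross=18.942)
ex = (C−B)/|BC| = (0.8023,0.5969); ey = (-0.5969,0.8023)
P = B + -0.70·ex + -1.92·ey = (-0.5182,-5.8033)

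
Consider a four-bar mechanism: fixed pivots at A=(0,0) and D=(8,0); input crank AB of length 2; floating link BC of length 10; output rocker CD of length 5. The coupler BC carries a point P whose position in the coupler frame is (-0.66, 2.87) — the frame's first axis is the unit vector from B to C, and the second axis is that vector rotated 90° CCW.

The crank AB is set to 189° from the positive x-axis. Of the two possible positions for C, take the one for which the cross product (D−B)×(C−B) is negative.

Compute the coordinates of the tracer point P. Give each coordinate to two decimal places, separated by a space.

-1.25 2.54

A=(0,0), D=(8.00,0)
B = A + 2.00·(cos189°, sin189°) = (-1.9754, -0.3129)
|BD| = 9.9803
circle(B,10.00) ∩ circle(D,5.00): a=8.7475, h=4.8457
  candidates: C₊=(6.6160,4.8046) cross=48.361; C₋=(6.9198,-4.8819) cross=-48.361
  mode - wants cross < 0 → take C=(6.9198,-4.8819) (cross=-48.361)
ex = (C−B)/|BC| = (0.8895,-0.4569); ey = (0.4569,0.8895)
P = B + -0.66·ex + 2.87·ey = (-1.2511,2.5416)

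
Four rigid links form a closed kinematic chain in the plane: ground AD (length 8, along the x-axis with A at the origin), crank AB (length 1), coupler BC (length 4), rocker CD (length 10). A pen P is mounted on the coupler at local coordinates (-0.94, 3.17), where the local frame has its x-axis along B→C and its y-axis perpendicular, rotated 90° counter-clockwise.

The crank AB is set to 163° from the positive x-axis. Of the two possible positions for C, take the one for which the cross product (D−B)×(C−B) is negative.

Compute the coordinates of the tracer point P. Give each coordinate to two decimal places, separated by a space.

A=(0,0), D=(8.00,0)
B = A + 1.00·(cos163°, sin163°) = (-0.9563, 0.2924)
|BD| = 8.9611
circle(B,4.00) ∩ circle(D,10.00): a=-0.2064, h=3.9947
  candidates: C₊=(-1.0323,4.2917) cross=35.797; C₋=(-1.2929,-3.6934) cross=-35.797
  mode - wants cross < 0 → take C=(-1.2929,-3.6934) (cross=-35.797)
ex = (C−B)/|BC| = (-0.0842,-0.9965); ey = (0.9965,-0.0842)
P = B + -0.94·ex + 3.17·ey = (2.2816,0.9623)

2.28 0.96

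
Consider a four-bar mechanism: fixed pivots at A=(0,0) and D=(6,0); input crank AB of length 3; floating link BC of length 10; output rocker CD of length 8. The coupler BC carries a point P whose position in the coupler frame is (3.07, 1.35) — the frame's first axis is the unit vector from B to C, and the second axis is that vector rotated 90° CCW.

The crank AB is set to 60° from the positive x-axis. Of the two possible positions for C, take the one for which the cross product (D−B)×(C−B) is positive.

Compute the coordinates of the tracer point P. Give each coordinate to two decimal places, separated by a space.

A=(0,0), D=(6.00,0)
B = A + 3.00·(cos60°, sin60°) = (1.5000, 2.5981)
|BD| = 5.1962
circle(B,10.00) ∩ circle(D,8.00): a=6.0622, h=7.9530
  candidates: C₊=(10.7265,6.4545) cross=41.325; C₋=(2.7735,-7.3205) cross=-41.325
  mode + wants cross > 0 → take C=(10.7265,6.4545) (cross=41.325)
ex = (C−B)/|BC| = (0.9226,0.3856); ey = (-0.3856,0.9226)
P = B + 3.07·ex + 1.35·ey = (3.8119,5.0276)

3.81 5.03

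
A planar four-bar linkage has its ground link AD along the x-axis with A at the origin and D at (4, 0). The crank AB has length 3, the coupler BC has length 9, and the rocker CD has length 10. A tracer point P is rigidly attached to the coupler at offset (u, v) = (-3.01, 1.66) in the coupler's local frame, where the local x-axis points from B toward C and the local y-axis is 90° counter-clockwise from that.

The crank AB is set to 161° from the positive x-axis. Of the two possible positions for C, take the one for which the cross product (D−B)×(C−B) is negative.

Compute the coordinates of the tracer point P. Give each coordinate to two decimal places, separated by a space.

A=(0,0), D=(4.00,0)
B = A + 3.00·(cos161°, sin161°) = (-2.8366, 0.9767)
|BD| = 6.9060
circle(B,9.00) ∩ circle(D,10.00): a=2.0774, h=8.7570
  candidates: C₊=(0.4584,9.3519) cross=60.475; C₋=(-2.0186,-7.9860) cross=-60.475
  mode - wants cross < 0 → take C=(-2.0186,-7.9860) (cross=-60.475)
ex = (C−B)/|BC| = (0.0909,-0.9959); ey = (0.9959,0.0909)
P = B + -3.01·ex + 1.66·ey = (-1.4570,4.1251)

-1.46 4.13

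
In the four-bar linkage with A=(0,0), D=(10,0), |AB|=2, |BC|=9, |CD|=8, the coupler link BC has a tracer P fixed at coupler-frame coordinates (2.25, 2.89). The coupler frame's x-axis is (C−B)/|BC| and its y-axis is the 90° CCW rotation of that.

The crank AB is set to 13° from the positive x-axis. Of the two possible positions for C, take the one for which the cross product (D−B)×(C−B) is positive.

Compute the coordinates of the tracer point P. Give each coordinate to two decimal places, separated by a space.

1.03 4.00

A=(0,0), D=(10.00,0)
B = A + 2.00·(cos13°, sin13°) = (1.9487, 0.4499)
|BD| = 8.0638
circle(B,9.00) ∩ circle(D,8.00): a=5.0860, h=7.4251
  candidates: C₊=(7.4411,7.5797) cross=59.875; C₋=(6.6126,-7.2474) cross=-59.875
  mode + wants cross > 0 → take C=(7.4411,7.5797) (cross=59.875)
ex = (C−B)/|BC| = (0.6103,0.7922); ey = (-0.7922,0.6103)
P = B + 2.25·ex + 2.89·ey = (1.0324,3.9960)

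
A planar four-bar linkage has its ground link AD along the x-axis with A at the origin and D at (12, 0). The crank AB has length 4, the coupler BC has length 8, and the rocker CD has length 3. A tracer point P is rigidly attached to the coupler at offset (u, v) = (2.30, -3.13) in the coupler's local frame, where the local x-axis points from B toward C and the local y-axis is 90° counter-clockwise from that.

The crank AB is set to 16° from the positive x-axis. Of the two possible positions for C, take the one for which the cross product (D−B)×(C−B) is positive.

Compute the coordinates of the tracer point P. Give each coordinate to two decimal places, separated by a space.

A=(0,0), D=(12.00,0)
B = A + 4.00·(cos16°, sin16°) = (3.8450, 1.1025)
|BD| = 8.2291
circle(B,8.00) ∩ circle(D,3.00): a=7.4564, h=2.8988
  candidates: C₊=(11.6226,2.9762) cross=23.854; C₋=(10.8458,-2.7691) cross=-23.854
  mode + wants cross > 0 → take C=(11.6226,2.9762) (cross=23.854)
ex = (C−B)/|BC| = (0.9722,0.2342); ey = (-0.2342,0.9722)
P = B + 2.30·ex + -3.13·ey = (6.8141,-1.4017)

6.81 -1.40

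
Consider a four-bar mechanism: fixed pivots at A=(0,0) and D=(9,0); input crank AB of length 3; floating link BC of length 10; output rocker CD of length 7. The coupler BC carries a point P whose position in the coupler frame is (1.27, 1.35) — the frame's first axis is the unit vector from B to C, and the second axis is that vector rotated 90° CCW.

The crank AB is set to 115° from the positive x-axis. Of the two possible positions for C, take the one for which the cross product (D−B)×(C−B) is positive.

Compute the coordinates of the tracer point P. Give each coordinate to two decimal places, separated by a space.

-0.68 4.48

A=(0,0), D=(9.00,0)
B = A + 3.00·(cos115°, sin115°) = (-1.2679, 2.7189)
|BD| = 10.6217
circle(B,10.00) ∩ circle(D,7.00): a=7.7116, h=6.3664
  candidates: C₊=(7.8165,6.8992) cross=67.622; C₋=(4.5572,-5.4094) cross=-67.622
  mode + wants cross > 0 → take C=(7.8165,6.8992) (cross=67.622)
ex = (C−B)/|BC| = (0.9084,0.4180); ey = (-0.4180,0.9084)
P = B + 1.27·ex + 1.35·ey = (-0.6785,4.4762)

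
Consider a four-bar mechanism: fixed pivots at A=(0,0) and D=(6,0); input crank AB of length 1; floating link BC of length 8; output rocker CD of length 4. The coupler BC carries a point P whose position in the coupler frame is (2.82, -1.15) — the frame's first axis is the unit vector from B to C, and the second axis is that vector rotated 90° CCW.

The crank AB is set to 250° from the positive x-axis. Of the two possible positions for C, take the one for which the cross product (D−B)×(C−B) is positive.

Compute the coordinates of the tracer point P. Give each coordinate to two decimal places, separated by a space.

2.59 -0.10

A=(0,0), D=(6.00,0)
B = A + 1.00·(cos250°, sin250°) = (-0.3420, -0.9397)
|BD| = 6.4113
circle(B,8.00) ∩ circle(D,4.00): a=6.9490, h=3.9637
  candidates: C₊=(5.9510,3.9997) cross=25.412; C₋=(7.1129,-3.8421) cross=-25.412
  mode + wants cross > 0 → take C=(5.9510,3.9997) (cross=25.412)
ex = (C−B)/|BC| = (0.7866,0.6174); ey = (-0.6174,0.7866)
P = B + 2.82·ex + -1.15·ey = (2.5863,-0.1032)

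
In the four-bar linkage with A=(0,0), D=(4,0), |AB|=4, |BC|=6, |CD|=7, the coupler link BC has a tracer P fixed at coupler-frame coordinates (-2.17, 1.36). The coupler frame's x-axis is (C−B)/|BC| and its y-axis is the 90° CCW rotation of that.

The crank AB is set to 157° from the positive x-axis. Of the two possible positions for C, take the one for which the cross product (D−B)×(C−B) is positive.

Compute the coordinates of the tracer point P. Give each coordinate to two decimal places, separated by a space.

A=(0,0), D=(4.00,0)
B = A + 4.00·(cos157°, sin157°) = (-3.6820, 1.5629)
|BD| = 7.8394
circle(B,6.00) ∩ circle(D,7.00): a=3.0906, h=5.1428
  candidates: C₊=(0.3718,5.9863) cross=40.317; C₋=(-1.6788,-4.0928) cross=-40.317
  mode + wants cross > 0 → take C=(0.3718,5.9863) (cross=40.317)
ex = (C−B)/|BC| = (0.6756,0.7372); ey = (-0.7372,0.6756)
P = B + -2.17·ex + 1.36·ey = (-6.1508,0.8820)

-6.15 0.88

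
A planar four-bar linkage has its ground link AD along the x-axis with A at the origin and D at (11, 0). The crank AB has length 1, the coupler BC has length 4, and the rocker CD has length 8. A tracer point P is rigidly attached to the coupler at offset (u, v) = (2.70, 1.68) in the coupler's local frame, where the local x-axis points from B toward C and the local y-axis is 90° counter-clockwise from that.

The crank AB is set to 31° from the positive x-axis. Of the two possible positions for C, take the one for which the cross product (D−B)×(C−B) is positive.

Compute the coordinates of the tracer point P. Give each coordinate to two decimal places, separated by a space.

1.61 3.60

A=(0,0), D=(11.00,0)
B = A + 1.00·(cos31°, sin31°) = (0.8572, 0.5150)
|BD| = 10.1559
circle(B,4.00) ∩ circle(D,8.00): a=2.7148, h=2.9377
  candidates: C₊=(3.7174,3.3113) cross=29.835; C₋=(3.4195,-2.5565) cross=-29.835
  mode + wants cross > 0 → take C=(3.7174,3.3113) (cross=29.835)
ex = (C−B)/|BC| = (0.7151,0.6991); ey = (-0.6991,0.7151)
P = B + 2.70·ex + 1.68·ey = (1.6134,3.6038)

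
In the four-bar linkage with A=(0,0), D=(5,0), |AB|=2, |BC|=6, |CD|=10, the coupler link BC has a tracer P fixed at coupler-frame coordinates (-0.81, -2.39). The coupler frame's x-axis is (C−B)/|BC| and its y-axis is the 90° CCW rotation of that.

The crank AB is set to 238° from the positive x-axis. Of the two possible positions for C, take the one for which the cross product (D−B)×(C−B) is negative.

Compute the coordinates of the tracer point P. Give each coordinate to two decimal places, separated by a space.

A=(0,0), D=(5.00,0)
B = A + 2.00·(cos238°, sin238°) = (-1.0598, -1.6961)
|BD| = 6.2927
circle(B,6.00) ∩ circle(D,10.00): a=-1.9389, h=5.6781
  candidates: C₊=(-4.4574,3.2493) cross=35.731; C₋=(-1.3965,-7.6866) cross=-35.731
  mode - wants cross < 0 → take C=(-1.3965,-7.6866) (cross=-35.731)
ex = (C−B)/|BC| = (-0.0561,-0.9984); ey = (0.9984,-0.0561)
P = B + -0.81·ex + -2.39·ey = (-3.4006,-0.7533)

-3.40 -0.75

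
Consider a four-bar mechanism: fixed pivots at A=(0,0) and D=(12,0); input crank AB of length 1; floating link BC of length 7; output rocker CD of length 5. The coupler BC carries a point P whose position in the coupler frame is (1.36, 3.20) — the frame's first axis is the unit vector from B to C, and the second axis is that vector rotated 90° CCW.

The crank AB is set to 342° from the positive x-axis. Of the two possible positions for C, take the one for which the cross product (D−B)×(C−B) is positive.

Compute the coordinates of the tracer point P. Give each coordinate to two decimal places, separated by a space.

1.09 3.17

A=(0,0), D=(12.00,0)
B = A + 1.00·(cos342°, sin342°) = (0.9511, -0.3090)
|BD| = 11.0533
circle(B,7.00) ∩ circle(D,5.00): a=6.6123, h=2.2973
  candidates: C₊=(7.4965,2.1723) cross=25.393; C₋=(7.6250,-2.4206) cross=-25.393
  mode + wants cross > 0 → take C=(7.4965,2.1723) (cross=25.393)
ex = (C−B)/|BC| = (0.9351,0.3545); ey = (-0.3545,0.9351)
P = B + 1.36·ex + 3.20·ey = (1.0884,3.1653)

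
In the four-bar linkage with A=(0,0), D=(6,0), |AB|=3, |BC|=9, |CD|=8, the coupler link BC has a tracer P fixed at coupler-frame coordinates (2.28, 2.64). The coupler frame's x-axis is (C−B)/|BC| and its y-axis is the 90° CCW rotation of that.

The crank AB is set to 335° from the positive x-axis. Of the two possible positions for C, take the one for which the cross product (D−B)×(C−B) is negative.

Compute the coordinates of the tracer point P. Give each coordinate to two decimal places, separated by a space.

6.17 -0.79

A=(0,0), D=(6.00,0)
B = A + 3.00·(cos335°, sin335°) = (2.7189, -1.2679)
|BD| = 3.5175
circle(B,9.00) ∩ circle(D,8.00): a=4.1752, h=7.9729
  candidates: C₊=(3.7397,7.6741) cross=28.045; C₋=(9.4873,-7.1999) cross=-28.045
  mode - wants cross < 0 → take C=(9.4873,-7.1999) (cross=-28.045)
ex = (C−B)/|BC| = (0.7520,-0.6591); ey = (0.6591,0.7520)
P = B + 2.28·ex + 2.64·ey = (6.1736,-0.7853)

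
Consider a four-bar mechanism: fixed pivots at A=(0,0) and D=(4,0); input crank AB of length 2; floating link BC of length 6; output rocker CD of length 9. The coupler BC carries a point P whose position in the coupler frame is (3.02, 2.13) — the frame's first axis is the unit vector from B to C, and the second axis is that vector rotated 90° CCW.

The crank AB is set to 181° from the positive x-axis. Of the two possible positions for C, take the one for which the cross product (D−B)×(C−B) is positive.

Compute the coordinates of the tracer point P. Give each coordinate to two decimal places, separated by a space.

-4.51 2.68

A=(0,0), D=(4.00,0)
B = A + 2.00·(cos181°, sin181°) = (-1.9997, -0.0349)
|BD| = 5.9998
circle(B,6.00) ∩ circle(D,9.00): a=-0.7502, h=5.9529
  candidates: C₊=(-2.7845,5.9135) cross=35.716; C₋=(-2.7153,-5.9921) cross=-35.716
  mode + wants cross > 0 → take C=(-2.7845,5.9135) (cross=35.716)
ex = (C−B)/|BC| = (-0.1308,0.9914); ey = (-0.9914,-0.1308)
P = B + 3.02·ex + 2.13·ey = (-4.5064,2.6805)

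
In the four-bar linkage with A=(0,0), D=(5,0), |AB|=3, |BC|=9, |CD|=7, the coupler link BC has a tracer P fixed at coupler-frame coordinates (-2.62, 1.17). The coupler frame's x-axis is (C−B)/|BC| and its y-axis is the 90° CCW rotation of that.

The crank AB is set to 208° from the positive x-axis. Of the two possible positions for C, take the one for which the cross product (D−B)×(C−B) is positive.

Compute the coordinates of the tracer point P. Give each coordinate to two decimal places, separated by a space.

A=(0,0), D=(5.00,0)
B = A + 3.00·(cos208°, sin208°) = (-2.6488, -1.4084)
|BD| = 7.7774
circle(B,9.00) ∩ circle(D,7.00): a=5.9460, h=6.7562
  candidates: C₊=(1.9753,6.3128) cross=52.546; C₋=(4.4223,-6.9761) cross=-52.546
  mode + wants cross > 0 → take C=(1.9753,6.3128) (cross=52.546)
ex = (C−B)/|BC| = (0.5138,0.8579); ey = (-0.8579,0.5138)
P = B + -2.62·ex + 1.17·ey = (-4.9987,-3.0550)

-5.00 -3.06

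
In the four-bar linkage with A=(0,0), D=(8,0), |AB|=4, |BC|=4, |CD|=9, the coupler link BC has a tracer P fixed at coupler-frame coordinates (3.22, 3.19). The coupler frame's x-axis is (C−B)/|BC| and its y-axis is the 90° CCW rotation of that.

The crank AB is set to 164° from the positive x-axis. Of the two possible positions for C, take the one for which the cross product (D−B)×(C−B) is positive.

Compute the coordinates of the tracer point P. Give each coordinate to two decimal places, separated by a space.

-2.74 5.50

A=(0,0), D=(8.00,0)
B = A + 4.00·(cos164°, sin164°) = (-3.8450, 1.1025)
|BD| = 11.8962
circle(B,4.00) ∩ circle(D,9.00): a=3.2162, h=2.3783
  candidates: C₊=(-0.4223,3.1725) cross=28.293; C₋=(-0.8631,-1.5636) cross=-28.293
  mode + wants cross > 0 → take C=(-0.4223,3.1725) (cross=28.293)
ex = (C−B)/|BC| = (0.8557,0.5175); ey = (-0.5175,0.8557)
P = B + 3.22·ex + 3.19·ey = (-2.7405,5.4985)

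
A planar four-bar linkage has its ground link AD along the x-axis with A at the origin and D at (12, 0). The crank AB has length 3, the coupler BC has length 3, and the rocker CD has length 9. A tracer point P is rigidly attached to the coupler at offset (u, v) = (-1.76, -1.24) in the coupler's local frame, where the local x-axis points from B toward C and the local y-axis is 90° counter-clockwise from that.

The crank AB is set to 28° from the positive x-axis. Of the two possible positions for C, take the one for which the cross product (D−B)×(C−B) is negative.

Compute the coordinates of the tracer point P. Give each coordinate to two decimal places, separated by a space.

1.14 2.94

A=(0,0), D=(12.00,0)
B = A + 3.00·(cos28°, sin28°) = (2.6488, 1.4084)
|BD| = 9.4566
circle(B,3.00) ∩ circle(D,9.00): a=0.9215, h=2.8550
  candidates: C₊=(3.9852,4.0943) cross=26.998; C₋=(3.1348,-1.5520) cross=-26.998
  mode - wants cross < 0 → take C=(3.1348,-1.5520) (cross=-26.998)
ex = (C−B)/|BC| = (0.1620,-0.9868); ey = (0.9868,0.1620)
P = B + -1.76·ex + -1.24·ey = (1.1401,2.9443)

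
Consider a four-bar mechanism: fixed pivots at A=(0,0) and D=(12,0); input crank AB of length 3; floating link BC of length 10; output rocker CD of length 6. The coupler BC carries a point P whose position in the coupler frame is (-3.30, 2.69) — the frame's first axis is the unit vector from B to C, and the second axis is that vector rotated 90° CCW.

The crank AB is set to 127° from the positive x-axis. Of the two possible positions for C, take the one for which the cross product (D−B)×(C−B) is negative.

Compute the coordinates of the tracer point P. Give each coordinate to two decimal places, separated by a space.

A=(0,0), D=(12.00,0)
B = A + 3.00·(cos127°, sin127°) = (-1.8054, 2.3959)
|BD| = 14.0118
circle(B,10.00) ∩ circle(D,6.00): a=9.2897, h=3.7016
  candidates: C₊=(7.9804,4.4545) cross=51.866; C₋=(6.7145,-2.8396) cross=-51.866
  mode - wants cross < 0 → take C=(6.7145,-2.8396) (cross=-51.866)
ex = (C−B)/|BC| = (0.8520,-0.5236); ey = (0.5236,0.8520)
P = B + -3.30·ex + 2.69·ey = (-3.2087,6.4155)

-3.21 6.42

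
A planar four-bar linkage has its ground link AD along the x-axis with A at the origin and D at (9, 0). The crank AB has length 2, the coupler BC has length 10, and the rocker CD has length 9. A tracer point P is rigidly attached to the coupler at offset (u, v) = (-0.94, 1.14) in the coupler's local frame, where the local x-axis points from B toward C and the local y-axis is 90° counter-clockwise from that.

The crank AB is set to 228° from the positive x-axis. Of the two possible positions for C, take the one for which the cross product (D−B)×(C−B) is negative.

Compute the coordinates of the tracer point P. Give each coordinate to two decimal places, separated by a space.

A=(0,0), D=(9.00,0)
B = A + 2.00·(cos228°, sin228°) = (-1.3383, -1.4863)
|BD| = 10.4446
circle(B,10.00) ∩ circle(D,9.00): a=6.1318, h=7.8994
  candidates: C₊=(3.6071,7.2053) cross=82.506; C₋=(5.8553,-8.4327) cross=-82.506
  mode - wants cross < 0 → take C=(5.8553,-8.4327) (cross=-82.506)
ex = (C−B)/|BC| = (0.7194,-0.6946); ey = (0.6946,0.7194)
P = B + -0.94·ex + 1.14·ey = (-1.2226,-0.0133)

-1.22 -0.01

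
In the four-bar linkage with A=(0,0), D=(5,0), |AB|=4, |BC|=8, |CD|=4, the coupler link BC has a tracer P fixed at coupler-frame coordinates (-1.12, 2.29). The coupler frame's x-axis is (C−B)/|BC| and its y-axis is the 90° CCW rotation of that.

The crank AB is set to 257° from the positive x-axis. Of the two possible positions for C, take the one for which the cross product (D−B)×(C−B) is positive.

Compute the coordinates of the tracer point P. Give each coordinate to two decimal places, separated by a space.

A=(0,0), D=(5.00,0)
B = A + 4.00·(cos257°, sin257°) = (-0.8998, -3.8975)
|BD| = 7.0709
circle(B,8.00) ∩ circle(D,4.00): a=6.9296, h=3.9975
  candidates: C₊=(2.6787,3.2575) cross=28.266; C₋=(7.0855,-3.4133) cross=-28.266
  mode + wants cross > 0 → take C=(2.6787,3.2575) (cross=28.266)
ex = (C−B)/|BC| = (0.4473,0.8944); ey = (-0.8944,0.4473)
P = B + -1.12·ex + 2.29·ey = (-3.4489,-3.8748)

-3.45 -3.87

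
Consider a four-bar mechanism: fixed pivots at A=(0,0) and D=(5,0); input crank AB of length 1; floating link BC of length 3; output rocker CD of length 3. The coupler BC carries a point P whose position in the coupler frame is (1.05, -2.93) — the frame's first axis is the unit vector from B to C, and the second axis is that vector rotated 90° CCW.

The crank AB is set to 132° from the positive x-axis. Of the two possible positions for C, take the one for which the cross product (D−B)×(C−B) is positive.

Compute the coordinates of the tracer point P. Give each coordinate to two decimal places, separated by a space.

A=(0,0), D=(5.00,0)
B = A + 1.00·(cos132°, sin132°) = (-0.6691, 0.7431)
|BD| = 5.7176
circle(B,3.00) ∩ circle(D,3.00): a=2.8588, h=0.9095
  candidates: C₊=(2.2836,1.2733) cross=5.200; C₋=(2.0472,-0.5302) cross=-5.200
  mode + wants cross > 0 → take C=(2.2836,1.2733) (cross=5.200)
ex = (C−B)/|BC| = (0.9843,0.1767); ey = (-0.1767,0.9843)
P = B + 1.05·ex + -2.93·ey = (0.8822,-1.9552)

0.88 -1.96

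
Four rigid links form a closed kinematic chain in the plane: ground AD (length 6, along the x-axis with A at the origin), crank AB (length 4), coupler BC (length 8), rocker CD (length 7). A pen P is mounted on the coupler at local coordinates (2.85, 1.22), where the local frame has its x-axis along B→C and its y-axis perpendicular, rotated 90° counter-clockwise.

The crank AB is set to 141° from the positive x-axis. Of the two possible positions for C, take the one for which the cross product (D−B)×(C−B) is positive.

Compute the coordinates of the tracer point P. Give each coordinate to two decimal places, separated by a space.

A=(0,0), D=(6.00,0)
B = A + 4.00·(cos141°, sin141°) = (-3.1086, 2.5173)
|BD| = 9.4500
circle(B,8.00) ∩ circle(D,7.00): a=5.5187, h=5.7918
  candidates: C₊=(3.7535,6.6297) cross=54.732; C₋=(0.6679,-4.5353) cross=-54.732
  mode + wants cross > 0 → take C=(3.7535,6.6297) (cross=54.732)
ex = (C−B)/|BC| = (0.8578,0.5141); ey = (-0.5141,0.8578)
P = B + 2.85·ex + 1.22·ey = (-1.2911,5.0288)

-1.29 5.03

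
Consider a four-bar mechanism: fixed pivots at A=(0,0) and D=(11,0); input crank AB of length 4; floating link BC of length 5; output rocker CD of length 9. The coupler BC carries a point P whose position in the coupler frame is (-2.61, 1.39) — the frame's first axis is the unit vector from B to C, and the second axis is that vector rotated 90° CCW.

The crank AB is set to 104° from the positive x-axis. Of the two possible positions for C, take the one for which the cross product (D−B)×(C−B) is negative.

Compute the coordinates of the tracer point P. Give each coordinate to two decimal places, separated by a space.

-1.40 6.81

A=(0,0), D=(11.00,0)
B = A + 4.00·(cos104°, sin104°) = (-0.9677, 3.8812)
|BD| = 12.5813
circle(B,5.00) ∩ circle(D,9.00): a=4.0651, h=2.9111
  candidates: C₊=(3.7972,5.3963) cross=36.626; C₋=(2.0011,-0.1420) cross=-36.626
  mode - wants cross < 0 → take C=(2.0011,-0.1420) (cross=-36.626)
ex = (C−B)/|BC| = (0.5938,-0.8046); ey = (0.8046,0.5938)
P = B + -2.61·ex + 1.39·ey = (-1.3990,6.8066)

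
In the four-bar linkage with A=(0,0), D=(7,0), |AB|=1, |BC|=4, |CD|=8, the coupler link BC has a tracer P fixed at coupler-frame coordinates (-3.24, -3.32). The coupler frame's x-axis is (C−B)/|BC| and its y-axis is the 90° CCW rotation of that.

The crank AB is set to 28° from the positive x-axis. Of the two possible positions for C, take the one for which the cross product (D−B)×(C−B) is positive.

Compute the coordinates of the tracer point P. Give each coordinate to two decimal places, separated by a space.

A=(0,0), D=(7.00,0)
B = A + 1.00·(cos28°, sin28°) = (0.8829, 0.4695)
|BD| = 6.1350
circle(B,4.00) ∩ circle(D,8.00): a=-0.8444, h=3.9099
  candidates: C₊=(0.3402,4.4325) cross=23.987; C₋=(-0.2582,-3.3643) cross=-23.987
  mode + wants cross > 0 → take C=(0.3402,4.4325) (cross=23.987)
ex = (C−B)/|BC| = (-0.1357,0.9908); ey = (-0.9908,-0.1357)
P = B + -3.24·ex + -3.32·ey = (4.6119,-2.2901)

4.61 -2.29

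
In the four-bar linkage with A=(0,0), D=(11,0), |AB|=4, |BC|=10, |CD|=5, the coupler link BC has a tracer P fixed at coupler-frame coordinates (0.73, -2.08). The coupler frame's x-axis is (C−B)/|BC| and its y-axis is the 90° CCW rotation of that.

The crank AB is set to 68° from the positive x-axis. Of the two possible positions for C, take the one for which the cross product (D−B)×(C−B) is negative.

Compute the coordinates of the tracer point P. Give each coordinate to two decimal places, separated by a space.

A=(0,0), D=(11.00,0)
B = A + 4.00·(cos68°, sin68°) = (1.4984, 3.7087)
|BD| = 10.1997
circle(B,10.00) ∩ circle(D,5.00): a=8.7764, h=4.7931
  candidates: C₊=(11.4170,4.9826) cross=48.889; C₋=(7.9313,-3.9475) cross=-48.889
  mode - wants cross < 0 → take C=(7.9313,-3.9475) (cross=-48.889)
ex = (C−B)/|BC| = (0.6433,-0.7656); ey = (0.7656,0.6433)
P = B + 0.73·ex + -2.08·ey = (0.3755,1.8118)

0.38 1.81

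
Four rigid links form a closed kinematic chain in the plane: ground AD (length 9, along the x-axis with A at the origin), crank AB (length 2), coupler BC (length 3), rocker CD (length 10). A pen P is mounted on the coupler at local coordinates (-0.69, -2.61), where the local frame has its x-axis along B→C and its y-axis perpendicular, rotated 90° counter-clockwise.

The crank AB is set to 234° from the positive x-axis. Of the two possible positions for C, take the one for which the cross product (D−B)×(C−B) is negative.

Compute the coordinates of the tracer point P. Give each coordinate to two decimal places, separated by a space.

-3.85 -2.01

A=(0,0), D=(9.00,0)
B = A + 2.00·(cos234°, sin234°) = (-1.1756, -1.6180)
|BD| = 10.3034
circle(B,3.00) ∩ circle(D,10.00): a=0.7357, h=2.9084
  candidates: C₊=(-0.9057,1.3698) cross=29.966; C₋=(0.0077,-4.3748) cross=-29.966
  mode - wants cross < 0 → take C=(0.0077,-4.3748) (cross=-29.966)
ex = (C−B)/|BC| = (0.3944,-0.9189); ey = (0.9189,0.3944)
P = B + -0.69·ex + -2.61·ey = (-3.8461,-2.0134)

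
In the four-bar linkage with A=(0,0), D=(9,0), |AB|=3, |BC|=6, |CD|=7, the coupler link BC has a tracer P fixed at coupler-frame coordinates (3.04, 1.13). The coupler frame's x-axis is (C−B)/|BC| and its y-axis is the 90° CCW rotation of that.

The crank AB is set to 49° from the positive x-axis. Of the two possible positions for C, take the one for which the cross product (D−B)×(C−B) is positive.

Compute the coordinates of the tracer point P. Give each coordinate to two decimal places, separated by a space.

A=(0,0), D=(9.00,0)
B = A + 3.00·(cos49°, sin49°) = (1.9682, 2.2641)
|BD| = 7.3873
circle(B,6.00) ∩ circle(D,7.00): a=2.8138, h=5.2993
  candidates: C₊=(6.2707,6.4460) cross=39.148; C₋=(3.0224,-3.6425) cross=-39.148
  mode + wants cross > 0 → take C=(6.2707,6.4460) (cross=39.148)
ex = (C−B)/|BC| = (0.7171,0.6970); ey = (-0.6970,0.7171)
P = B + 3.04·ex + 1.13·ey = (3.3605,5.1933)

3.36 5.19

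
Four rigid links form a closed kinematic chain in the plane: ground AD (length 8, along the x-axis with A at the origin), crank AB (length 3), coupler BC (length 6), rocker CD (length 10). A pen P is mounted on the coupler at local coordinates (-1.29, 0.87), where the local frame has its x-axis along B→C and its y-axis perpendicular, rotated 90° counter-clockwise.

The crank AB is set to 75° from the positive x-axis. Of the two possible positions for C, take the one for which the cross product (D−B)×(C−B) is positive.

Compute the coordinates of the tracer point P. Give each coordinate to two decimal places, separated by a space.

-0.48 1.98

A=(0,0), D=(8.00,0)
B = A + 3.00·(cos75°, sin75°) = (0.7765, 2.8978)
|BD| = 7.7831
circle(B,6.00) ∩ circle(D,10.00): a=-0.2199, h=5.9960
  candidates: C₊=(2.8047,8.5446) cross=46.667; C₋=(-1.6600,-2.5852) cross=-46.667
  mode + wants cross > 0 → take C=(2.8047,8.5446) (cross=46.667)
ex = (C−B)/|BC| = (0.3380,0.9411); ey = (-0.9411,0.3380)
P = B + -1.29·ex + 0.87·ey = (-0.4784,1.9778)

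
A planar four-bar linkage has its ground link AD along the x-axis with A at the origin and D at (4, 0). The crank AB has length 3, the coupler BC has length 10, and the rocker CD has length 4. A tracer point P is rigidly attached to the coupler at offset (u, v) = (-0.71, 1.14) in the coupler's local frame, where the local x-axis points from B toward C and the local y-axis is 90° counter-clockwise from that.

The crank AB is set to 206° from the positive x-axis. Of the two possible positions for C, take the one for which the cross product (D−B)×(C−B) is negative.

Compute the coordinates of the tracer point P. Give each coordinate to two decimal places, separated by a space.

-3.29 -0.11

A=(0,0), D=(4.00,0)
B = A + 3.00·(cos206°, sin206°) = (-2.6964, -1.3151)
|BD| = 6.8243
circle(B,10.00) ∩ circle(D,4.00): a=9.5666, h=2.9120
  candidates: C₊=(6.1298,3.3859) cross=19.872; C₋=(7.2521,-2.3289) cross=-19.872
  mode - wants cross < 0 → take C=(7.2521,-2.3289) (cross=-19.872)
ex = (C−B)/|BC| = (0.9948,-0.1014); ey = (0.1014,0.9948)
P = B + -0.71·ex + 1.14·ey = (-3.2871,-0.1090)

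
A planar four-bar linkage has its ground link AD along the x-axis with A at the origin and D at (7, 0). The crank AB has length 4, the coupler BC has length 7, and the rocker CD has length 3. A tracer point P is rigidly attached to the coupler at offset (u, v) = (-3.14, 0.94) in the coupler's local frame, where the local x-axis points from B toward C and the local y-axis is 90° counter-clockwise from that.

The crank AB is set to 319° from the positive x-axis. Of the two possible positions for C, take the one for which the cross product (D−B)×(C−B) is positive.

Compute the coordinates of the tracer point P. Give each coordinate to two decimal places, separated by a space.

0.39 -4.58

A=(0,0), D=(7.00,0)
B = A + 4.00·(cos319°, sin319°) = (3.0188, -2.6242)
|BD| = 4.7683
circle(B,7.00) ∩ circle(D,3.00): a=6.5785, h=2.3923
  candidates: C₊=(7.1949,2.9937) cross=11.407; C₋=(9.8280,-1.0011) cross=-11.407
  mode + wants cross > 0 → take C=(7.1949,2.9937) (cross=11.407)
ex = (C−B)/|BC| = (0.5966,0.8026); ey = (-0.8026,0.5966)
P = B + -3.14·ex + 0.94·ey = (0.3912,-4.5835)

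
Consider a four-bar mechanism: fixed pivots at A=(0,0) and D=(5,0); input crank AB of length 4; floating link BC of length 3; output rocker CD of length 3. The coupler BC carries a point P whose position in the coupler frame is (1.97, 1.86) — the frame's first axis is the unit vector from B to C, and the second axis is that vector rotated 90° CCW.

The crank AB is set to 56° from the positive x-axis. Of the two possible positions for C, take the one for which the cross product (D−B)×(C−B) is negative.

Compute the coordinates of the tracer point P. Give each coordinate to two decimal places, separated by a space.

A=(0,0), D=(5.00,0)
B = A + 4.00·(cos56°, sin56°) = (2.2368, 3.3162)
|BD| = 4.3165
circle(B,3.00) ∩ circle(D,3.00): a=2.1583, h=2.0837
  candidates: C₊=(5.2192,2.9920) cross=8.994; C₋=(2.0176,0.3242) cross=-8.994
  mode - wants cross < 0 → take C=(2.0176,0.3242) (cross=-8.994)
ex = (C−B)/|BC| = (-0.0731,-0.9973); ey = (0.9973,-0.0731)
P = B + 1.97·ex + 1.86·ey = (3.9479,1.2155)

3.95 1.22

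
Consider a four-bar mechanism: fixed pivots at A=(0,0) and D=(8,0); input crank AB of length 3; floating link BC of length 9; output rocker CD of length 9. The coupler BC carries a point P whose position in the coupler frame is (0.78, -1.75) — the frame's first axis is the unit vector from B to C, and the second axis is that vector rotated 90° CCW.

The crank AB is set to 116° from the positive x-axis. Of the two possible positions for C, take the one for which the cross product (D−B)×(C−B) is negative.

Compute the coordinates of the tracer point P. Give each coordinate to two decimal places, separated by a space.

-2.77 1.45

A=(0,0), D=(8.00,0)
B = A + 3.00·(cos116°, sin116°) = (-1.3151, 2.6964)
|BD| = 9.6975
circle(B,9.00) ∩ circle(D,9.00): a=4.8488, h=7.5822
  candidates: C₊=(5.4507,8.6314) cross=73.528; C₋=(1.2342,-5.9350) cross=-73.528
  mode - wants cross < 0 → take C=(1.2342,-5.9350) (cross=-73.528)
ex = (C−B)/|BC| = (0.2833,-0.9590); ey = (0.9590,0.2833)
P = B + 0.78·ex + -1.75·ey = (-2.7725,1.4526)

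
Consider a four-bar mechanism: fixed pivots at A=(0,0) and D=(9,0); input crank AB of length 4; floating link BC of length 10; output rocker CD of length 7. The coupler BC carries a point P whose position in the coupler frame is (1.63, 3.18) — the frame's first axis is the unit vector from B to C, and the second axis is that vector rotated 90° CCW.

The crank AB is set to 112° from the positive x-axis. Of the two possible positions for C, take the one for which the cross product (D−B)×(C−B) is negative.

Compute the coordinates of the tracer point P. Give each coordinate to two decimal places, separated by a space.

2.06 4.03

A=(0,0), D=(9.00,0)
B = A + 4.00·(cos112°, sin112°) = (-1.4984, 3.7087)
|BD| = 11.1343
circle(B,10.00) ∩ circle(D,7.00): a=7.8574, h=6.1856
  candidates: C₊=(7.9706,6.9239) cross=68.872; C₋=(3.8498,-4.7409) cross=-68.872
  mode - wants cross < 0 → take C=(3.8498,-4.7409) (cross=-68.872)
ex = (C−B)/|BC| = (0.5348,-0.8450); ey = (0.8450,0.5348)
P = B + 1.63·ex + 3.18·ey = (2.0603,4.0322)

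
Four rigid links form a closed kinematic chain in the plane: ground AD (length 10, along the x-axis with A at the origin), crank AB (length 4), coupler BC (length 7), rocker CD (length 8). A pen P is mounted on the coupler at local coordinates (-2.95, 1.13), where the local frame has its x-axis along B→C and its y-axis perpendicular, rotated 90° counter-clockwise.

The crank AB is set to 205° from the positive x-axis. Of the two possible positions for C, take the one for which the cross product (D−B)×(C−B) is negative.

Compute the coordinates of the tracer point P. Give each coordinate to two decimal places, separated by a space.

-6.07 0.31

A=(0,0), D=(10.00,0)
B = A + 4.00·(cos205°, sin205°) = (-3.6252, -1.6905)
|BD| = 13.7297
circle(B,7.00) ∩ circle(D,8.00): a=6.3186, h=3.0125
  candidates: C₊=(2.2744,2.0771) cross=41.361; C₋=(3.0162,-3.9021) cross=-41.361
  mode - wants cross < 0 → take C=(3.0162,-3.9021) (cross=-41.361)
ex = (C−B)/|BC| = (0.9488,-0.3159); ey = (0.3159,0.9488)
P = B + -2.95·ex + 1.13·ey = (-6.0671,0.3137)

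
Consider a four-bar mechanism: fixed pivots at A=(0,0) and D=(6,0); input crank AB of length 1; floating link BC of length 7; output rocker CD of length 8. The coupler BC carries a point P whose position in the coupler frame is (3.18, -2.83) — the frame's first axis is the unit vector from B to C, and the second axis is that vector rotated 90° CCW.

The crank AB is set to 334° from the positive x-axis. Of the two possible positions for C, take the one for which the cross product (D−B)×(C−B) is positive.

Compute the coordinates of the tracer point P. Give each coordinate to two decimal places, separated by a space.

3.95 2.53

A=(0,0), D=(6.00,0)
B = A + 1.00·(cos334°, sin334°) = (0.8988, -0.4384)
|BD| = 5.1200
circle(B,7.00) ∩ circle(D,8.00): a=1.0952, h=6.9138
  candidates: C₊=(1.3980,6.5438) cross=35.399; C₋=(2.5819,-7.2330) cross=-35.399
  mode + wants cross > 0 → take C=(1.3980,6.5438) (cross=35.399)
ex = (C−B)/|BC| = (0.0713,0.9975); ey = (-0.9975,0.0713)
P = B + 3.18·ex + -2.83·ey = (3.9484,2.5317)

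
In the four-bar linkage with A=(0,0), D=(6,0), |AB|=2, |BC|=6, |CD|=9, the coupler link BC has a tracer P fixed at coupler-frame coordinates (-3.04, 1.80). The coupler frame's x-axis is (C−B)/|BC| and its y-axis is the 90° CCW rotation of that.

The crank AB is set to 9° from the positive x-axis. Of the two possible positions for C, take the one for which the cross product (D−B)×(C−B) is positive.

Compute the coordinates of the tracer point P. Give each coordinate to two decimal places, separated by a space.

2.05 -3.22

A=(0,0), D=(6.00,0)
B = A + 2.00·(cos9°, sin9°) = (1.9754, 0.3129)
|BD| = 4.0368
circle(B,6.00) ∩ circle(D,9.00): a=-3.5554, h=4.8331
  candidates: C₊=(-1.1947,5.4070) cross=19.510; C₋=(-1.9439,-4.2302) cross=-19.510
  mode + wants cross > 0 → take C=(-1.1947,5.4070) (cross=19.510)
ex = (C−B)/|BC| = (-0.5283,0.8490); ey = (-0.8490,-0.5283)
P = B + -3.04·ex + 1.80·ey = (2.0533,-3.2192)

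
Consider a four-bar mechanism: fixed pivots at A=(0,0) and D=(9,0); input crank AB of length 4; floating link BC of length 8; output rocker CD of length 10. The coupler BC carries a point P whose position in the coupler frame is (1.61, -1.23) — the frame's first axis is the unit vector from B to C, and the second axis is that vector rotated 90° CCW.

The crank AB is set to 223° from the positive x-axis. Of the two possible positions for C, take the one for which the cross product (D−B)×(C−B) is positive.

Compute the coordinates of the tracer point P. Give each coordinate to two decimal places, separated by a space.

A=(0,0), D=(9.00,0)
B = A + 4.00·(cos223°, sin223°) = (-2.9254, -2.7280)
|BD| = 12.2335
circle(B,8.00) ∩ circle(D,10.00): a=4.6454, h=6.5131
  candidates: C₊=(0.1506,4.6570) cross=79.678; C₋=(3.0554,-8.0412) cross=-79.678
  mode + wants cross > 0 → take C=(0.1506,4.6570) (cross=79.678)
ex = (C−B)/|BC| = (0.3845,0.9231); ey = (-0.9231,0.3845)
P = B + 1.61·ex + -1.23·ey = (-1.1709,-1.7147)

-1.17 -1.71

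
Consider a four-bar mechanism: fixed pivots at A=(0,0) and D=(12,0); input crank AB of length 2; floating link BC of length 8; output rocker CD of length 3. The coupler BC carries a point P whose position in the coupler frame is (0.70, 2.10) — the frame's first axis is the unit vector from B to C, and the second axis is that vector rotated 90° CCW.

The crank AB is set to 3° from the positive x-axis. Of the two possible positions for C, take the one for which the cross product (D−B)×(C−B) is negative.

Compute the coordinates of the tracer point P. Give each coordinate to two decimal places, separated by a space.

A=(0,0), D=(12.00,0)
B = A + 2.00·(cos3°, sin3°) = (1.9973, 0.1047)
|BD| = 10.0033
circle(B,8.00) ∩ circle(D,3.00): a=7.7507, h=1.9814
  candidates: C₊=(9.7683,2.0049) cross=19.821; C₋=(9.7268,-1.9577) cross=-19.821
  mode - wants cross < 0 → take C=(9.7268,-1.9577) (cross=-19.821)
ex = (C−B)/|BC| = (0.9662,-0.2578); ey = (0.2578,0.9662)
P = B + 0.70·ex + 2.10·ey = (3.2150,1.9532)

3.21 1.95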